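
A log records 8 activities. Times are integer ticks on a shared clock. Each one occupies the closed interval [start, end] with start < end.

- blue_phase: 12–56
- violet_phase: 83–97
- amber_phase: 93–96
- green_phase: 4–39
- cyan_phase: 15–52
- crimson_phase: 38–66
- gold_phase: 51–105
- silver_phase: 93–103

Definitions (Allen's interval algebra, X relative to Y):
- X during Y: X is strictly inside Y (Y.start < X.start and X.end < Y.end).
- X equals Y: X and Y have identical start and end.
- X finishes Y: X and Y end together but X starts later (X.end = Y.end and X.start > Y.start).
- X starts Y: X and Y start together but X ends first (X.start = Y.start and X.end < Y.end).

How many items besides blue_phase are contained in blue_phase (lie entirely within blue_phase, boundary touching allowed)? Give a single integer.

Target blue_phase = [12, 56].
amber_phase [93, 96] → after → no.
crimson_phase [38, 66] → overlapped-by → no.
cyan_phase [15, 52] → during → counts.
gold_phase [51, 105] → overlapped-by → no.
green_phase [4, 39] → overlaps → no.
silver_phase [93, 103] → after → no.
violet_phase [83, 97] → after → no.
Total: 1.

1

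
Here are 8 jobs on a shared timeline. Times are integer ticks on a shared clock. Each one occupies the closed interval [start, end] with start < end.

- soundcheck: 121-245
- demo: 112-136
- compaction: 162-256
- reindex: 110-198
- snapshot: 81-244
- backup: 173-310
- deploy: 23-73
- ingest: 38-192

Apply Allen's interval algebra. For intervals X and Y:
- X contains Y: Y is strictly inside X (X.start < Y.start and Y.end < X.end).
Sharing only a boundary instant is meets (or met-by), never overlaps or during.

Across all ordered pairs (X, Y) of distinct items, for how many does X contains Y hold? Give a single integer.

Checking all 56 ordered pairs for relation 'contains'; matching pairs in alphabetical order:
(ingest, demo): ingest contains demo ✓
(reindex, demo): reindex contains demo ✓
(snapshot, demo): snapshot contains demo ✓
(snapshot, reindex): snapshot contains reindex ✓
Count: 4.

4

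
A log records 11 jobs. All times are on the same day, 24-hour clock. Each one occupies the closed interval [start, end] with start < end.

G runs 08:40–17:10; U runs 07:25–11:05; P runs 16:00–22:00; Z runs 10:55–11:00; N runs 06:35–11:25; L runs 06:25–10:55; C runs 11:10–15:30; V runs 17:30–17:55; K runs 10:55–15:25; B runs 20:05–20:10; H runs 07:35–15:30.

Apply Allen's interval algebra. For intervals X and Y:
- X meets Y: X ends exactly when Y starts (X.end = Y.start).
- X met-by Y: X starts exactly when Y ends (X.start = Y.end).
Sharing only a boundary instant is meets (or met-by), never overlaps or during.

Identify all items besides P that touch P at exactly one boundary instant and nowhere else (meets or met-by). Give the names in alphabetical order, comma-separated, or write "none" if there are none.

none

Target P = [16:00, 22:00].
B [20:05, 20:10] → during → no.
C [11:10, 15:30] → before → no.
G [08:40, 17:10] → overlaps → no.
H [07:35, 15:30] → before → no.
K [10:55, 15:25] → before → no.
L [06:25, 10:55] → before → no.
N [06:35, 11:25] → before → no.
U [07:25, 11:05] → before → no.
V [17:30, 17:55] → during → no.
Z [10:55, 11:00] → before → no.
Result: none.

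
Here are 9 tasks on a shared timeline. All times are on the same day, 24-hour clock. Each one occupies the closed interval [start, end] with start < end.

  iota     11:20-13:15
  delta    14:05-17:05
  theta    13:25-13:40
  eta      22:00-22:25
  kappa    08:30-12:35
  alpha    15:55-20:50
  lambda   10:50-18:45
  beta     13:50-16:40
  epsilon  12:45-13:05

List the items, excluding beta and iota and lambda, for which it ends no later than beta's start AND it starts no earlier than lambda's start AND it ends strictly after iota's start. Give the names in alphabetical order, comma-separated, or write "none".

epsilon, theta

Conditions: its end is no later than beta's start (X.end <= 13:50) AND its start is no earlier than lambda's start (X.start >= 10:50) AND its end is strictly after iota's start (X.end > 11:20).
alpha: end 20:50 <= 13:50? ✗; start 15:55 >= 10:50? ✓; end 20:50 > 11:20? ✓ → no.
delta: end 17:05 <= 13:50? ✗; start 14:05 >= 10:50? ✓; end 17:05 > 11:20? ✓ → no.
epsilon: end 13:05 <= 13:50? ✓; start 12:45 >= 10:50? ✓; end 13:05 > 11:20? ✓ → yes.
eta: end 22:25 <= 13:50? ✗; start 22:00 >= 10:50? ✓; end 22:25 > 11:20? ✓ → no.
kappa: end 12:35 <= 13:50? ✓; start 08:30 >= 10:50? ✗; end 12:35 > 11:20? ✓ → no.
theta: end 13:40 <= 13:50? ✓; start 13:25 >= 10:50? ✓; end 13:40 > 11:20? ✓ → yes.
Result: epsilon, theta.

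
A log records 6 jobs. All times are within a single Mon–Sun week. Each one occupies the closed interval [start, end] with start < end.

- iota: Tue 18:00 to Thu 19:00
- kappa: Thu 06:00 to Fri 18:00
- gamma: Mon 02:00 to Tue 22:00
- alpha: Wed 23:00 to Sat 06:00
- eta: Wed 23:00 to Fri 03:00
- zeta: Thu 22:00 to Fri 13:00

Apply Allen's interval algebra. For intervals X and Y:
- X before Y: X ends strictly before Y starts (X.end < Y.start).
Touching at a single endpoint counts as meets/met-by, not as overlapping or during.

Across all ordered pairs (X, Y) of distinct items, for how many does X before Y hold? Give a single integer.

Checking all 30 ordered pairs for relation 'before'; matching pairs in alphabetical order:
(gamma, alpha): gamma before alpha ✓
(gamma, eta): gamma before eta ✓
(gamma, kappa): gamma before kappa ✓
(gamma, zeta): gamma before zeta ✓
(iota, zeta): iota before zeta ✓
Count: 5.

5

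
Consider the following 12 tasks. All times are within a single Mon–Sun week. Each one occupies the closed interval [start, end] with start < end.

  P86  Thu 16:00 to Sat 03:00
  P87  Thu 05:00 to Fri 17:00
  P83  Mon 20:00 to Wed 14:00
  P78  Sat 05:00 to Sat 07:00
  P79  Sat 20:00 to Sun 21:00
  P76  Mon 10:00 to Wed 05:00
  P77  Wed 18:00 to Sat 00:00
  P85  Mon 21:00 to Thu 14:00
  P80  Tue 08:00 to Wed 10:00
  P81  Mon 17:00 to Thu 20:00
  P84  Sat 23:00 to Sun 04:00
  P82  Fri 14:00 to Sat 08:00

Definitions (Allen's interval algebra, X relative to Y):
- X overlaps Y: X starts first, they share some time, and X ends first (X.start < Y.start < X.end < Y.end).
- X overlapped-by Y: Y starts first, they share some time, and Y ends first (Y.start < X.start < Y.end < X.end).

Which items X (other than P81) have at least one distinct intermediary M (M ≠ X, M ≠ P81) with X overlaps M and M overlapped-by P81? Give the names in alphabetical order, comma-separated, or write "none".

P77, P85, P87

Target P81 = [Mon 17:00, Thu 20:00].
Intermediaries M with M overlapped-by P81: P77, P86, P87.
Via P77 — items with X overlaps P77: P85.
Via P86 — items with X overlaps P86: P77, P87.
Via P87 — items with X overlaps P87: P85.
Union: P77, P85, P87.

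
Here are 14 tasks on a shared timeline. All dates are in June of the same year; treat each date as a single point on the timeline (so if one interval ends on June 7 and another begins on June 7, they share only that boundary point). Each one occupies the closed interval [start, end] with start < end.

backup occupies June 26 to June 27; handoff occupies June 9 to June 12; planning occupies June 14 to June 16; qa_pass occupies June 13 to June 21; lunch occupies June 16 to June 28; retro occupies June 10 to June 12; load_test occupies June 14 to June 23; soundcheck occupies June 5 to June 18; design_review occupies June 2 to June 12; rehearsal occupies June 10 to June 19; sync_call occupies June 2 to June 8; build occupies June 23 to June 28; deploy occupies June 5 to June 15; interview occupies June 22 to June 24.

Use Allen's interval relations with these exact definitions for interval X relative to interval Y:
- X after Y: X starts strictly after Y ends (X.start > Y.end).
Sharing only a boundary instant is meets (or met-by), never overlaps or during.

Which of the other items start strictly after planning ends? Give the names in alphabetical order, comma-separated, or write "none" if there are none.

Target planning = [June 14, June 16].
backup [June 26, June 27] → after → yes.
build [June 23, June 28] → after → yes.
deploy [June 5, June 15] → overlaps → no.
design_review [June 2, June 12] → before → no.
handoff [June 9, June 12] → before → no.
interview [June 22, June 24] → after → yes.
load_test [June 14, June 23] → started-by → no.
lunch [June 16, June 28] → met-by → no.
qa_pass [June 13, June 21] → contains → no.
rehearsal [June 10, June 19] → contains → no.
retro [June 10, June 12] → before → no.
soundcheck [June 5, June 18] → contains → no.
sync_call [June 2, June 8] → before → no.
Result: backup, build, interview.

backup, build, interview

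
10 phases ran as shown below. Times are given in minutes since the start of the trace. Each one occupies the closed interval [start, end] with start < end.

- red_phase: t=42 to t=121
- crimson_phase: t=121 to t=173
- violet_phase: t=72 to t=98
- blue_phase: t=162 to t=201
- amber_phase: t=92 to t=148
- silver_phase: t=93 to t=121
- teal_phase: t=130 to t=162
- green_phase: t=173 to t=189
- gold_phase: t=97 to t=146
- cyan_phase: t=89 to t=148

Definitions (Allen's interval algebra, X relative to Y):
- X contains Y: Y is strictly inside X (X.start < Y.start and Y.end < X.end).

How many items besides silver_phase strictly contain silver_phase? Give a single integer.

2

Target silver_phase = [t=93, t=121].
amber_phase [t=92, t=148] → contains → counts.
blue_phase [t=162, t=201] → after → no.
crimson_phase [t=121, t=173] → met-by → no.
cyan_phase [t=89, t=148] → contains → counts.
gold_phase [t=97, t=146] → overlapped-by → no.
green_phase [t=173, t=189] → after → no.
red_phase [t=42, t=121] → finished-by → no.
teal_phase [t=130, t=162] → after → no.
violet_phase [t=72, t=98] → overlaps → no.
Total: 2.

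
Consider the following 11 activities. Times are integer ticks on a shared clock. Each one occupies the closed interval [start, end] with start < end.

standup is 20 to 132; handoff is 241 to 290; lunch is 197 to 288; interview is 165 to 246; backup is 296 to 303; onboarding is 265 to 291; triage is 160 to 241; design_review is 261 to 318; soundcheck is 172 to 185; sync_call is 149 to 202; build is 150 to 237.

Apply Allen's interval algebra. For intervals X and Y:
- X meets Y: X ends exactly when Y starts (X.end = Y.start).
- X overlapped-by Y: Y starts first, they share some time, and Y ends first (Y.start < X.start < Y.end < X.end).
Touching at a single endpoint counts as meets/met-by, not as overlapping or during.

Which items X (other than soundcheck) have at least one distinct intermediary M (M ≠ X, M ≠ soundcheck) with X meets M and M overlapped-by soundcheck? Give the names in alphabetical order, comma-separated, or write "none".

Target soundcheck = [172, 185].
Intermediaries M with M overlapped-by soundcheck: none.
Union: none.

none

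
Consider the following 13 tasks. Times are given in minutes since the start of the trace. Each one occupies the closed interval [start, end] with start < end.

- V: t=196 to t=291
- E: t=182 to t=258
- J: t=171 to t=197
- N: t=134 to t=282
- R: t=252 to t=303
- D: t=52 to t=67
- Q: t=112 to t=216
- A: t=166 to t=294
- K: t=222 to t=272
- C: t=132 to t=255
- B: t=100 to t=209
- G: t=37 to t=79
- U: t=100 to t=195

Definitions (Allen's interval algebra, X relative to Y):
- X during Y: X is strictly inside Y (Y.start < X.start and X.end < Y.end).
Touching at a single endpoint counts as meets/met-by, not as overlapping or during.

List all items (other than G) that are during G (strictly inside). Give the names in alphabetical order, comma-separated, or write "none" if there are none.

D

Target G = [t=37, t=79].
A [t=166, t=294] → after → no.
B [t=100, t=209] → after → no.
C [t=132, t=255] → after → no.
D [t=52, t=67] → during → yes.
E [t=182, t=258] → after → no.
J [t=171, t=197] → after → no.
K [t=222, t=272] → after → no.
N [t=134, t=282] → after → no.
Q [t=112, t=216] → after → no.
R [t=252, t=303] → after → no.
U [t=100, t=195] → after → no.
V [t=196, t=291] → after → no.
Result: D.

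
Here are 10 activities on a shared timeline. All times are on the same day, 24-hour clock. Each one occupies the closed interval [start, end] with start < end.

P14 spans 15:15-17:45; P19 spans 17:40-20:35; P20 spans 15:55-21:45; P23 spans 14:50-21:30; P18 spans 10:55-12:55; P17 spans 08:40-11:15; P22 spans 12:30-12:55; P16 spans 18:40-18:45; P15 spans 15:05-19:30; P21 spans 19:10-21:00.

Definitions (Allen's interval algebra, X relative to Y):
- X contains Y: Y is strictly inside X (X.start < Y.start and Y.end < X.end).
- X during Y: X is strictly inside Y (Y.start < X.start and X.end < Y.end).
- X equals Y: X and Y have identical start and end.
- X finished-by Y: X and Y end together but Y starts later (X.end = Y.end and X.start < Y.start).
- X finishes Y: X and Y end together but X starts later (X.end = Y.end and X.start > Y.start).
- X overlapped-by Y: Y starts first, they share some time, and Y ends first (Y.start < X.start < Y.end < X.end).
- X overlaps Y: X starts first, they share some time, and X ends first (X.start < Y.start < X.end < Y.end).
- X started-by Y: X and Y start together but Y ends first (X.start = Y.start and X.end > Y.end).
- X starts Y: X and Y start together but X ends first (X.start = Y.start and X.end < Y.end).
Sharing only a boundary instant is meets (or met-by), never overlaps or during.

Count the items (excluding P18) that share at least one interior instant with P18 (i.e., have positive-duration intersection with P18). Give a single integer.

Target P18 = [10:55, 12:55].
P14 [15:15, 17:45] → after → no.
P15 [15:05, 19:30] → after → no.
P16 [18:40, 18:45] → after → no.
P17 [08:40, 11:15] → overlaps → counts.
P19 [17:40, 20:35] → after → no.
P20 [15:55, 21:45] → after → no.
P21 [19:10, 21:00] → after → no.
P22 [12:30, 12:55] → finishes → counts.
P23 [14:50, 21:30] → after → no.
Total: 2.

2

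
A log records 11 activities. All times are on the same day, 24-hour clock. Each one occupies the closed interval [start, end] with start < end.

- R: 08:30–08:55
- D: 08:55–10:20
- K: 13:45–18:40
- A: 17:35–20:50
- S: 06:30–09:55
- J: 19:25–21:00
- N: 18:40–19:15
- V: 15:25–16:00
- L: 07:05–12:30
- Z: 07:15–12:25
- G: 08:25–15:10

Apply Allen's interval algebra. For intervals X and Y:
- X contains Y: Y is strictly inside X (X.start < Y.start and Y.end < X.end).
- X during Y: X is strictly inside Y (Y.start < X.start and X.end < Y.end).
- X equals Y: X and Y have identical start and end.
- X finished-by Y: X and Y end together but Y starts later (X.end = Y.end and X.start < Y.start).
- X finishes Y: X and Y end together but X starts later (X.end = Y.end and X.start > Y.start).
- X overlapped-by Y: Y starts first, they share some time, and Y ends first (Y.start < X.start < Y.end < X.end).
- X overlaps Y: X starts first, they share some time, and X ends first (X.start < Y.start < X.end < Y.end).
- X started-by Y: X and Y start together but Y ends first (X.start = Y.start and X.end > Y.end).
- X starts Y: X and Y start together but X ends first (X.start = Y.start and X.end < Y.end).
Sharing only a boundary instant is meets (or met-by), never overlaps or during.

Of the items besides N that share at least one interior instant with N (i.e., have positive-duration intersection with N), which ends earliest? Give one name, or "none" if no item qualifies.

A

Target N = [18:40, 19:15].
A [17:35, 20:50] → contains → candidate.
D [08:55, 10:20] → before → excluded.
G [08:25, 15:10] → before → excluded.
J [19:25, 21:00] → after → excluded.
K [13:45, 18:40] → meets → excluded.
L [07:05, 12:30] → before → excluded.
R [08:30, 08:55] → before → excluded.
S [06:30, 09:55] → before → excluded.
V [15:25, 16:00] → before → excluded.
Z [07:15, 12:25] → before → excluded.
Among candidates, earliest end is 20:50 → A.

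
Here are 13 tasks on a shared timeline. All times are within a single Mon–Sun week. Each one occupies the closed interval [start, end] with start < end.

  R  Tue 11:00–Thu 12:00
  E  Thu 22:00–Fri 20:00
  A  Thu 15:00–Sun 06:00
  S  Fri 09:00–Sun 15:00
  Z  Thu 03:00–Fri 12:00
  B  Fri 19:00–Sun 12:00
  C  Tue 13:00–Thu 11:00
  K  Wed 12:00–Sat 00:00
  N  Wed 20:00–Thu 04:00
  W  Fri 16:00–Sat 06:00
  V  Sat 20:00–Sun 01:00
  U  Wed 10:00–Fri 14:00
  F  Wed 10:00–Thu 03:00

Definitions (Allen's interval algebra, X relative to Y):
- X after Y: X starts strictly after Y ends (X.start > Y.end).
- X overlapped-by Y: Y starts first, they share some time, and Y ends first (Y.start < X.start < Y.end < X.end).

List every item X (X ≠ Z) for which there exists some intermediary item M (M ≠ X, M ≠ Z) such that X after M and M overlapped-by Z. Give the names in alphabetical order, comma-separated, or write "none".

V

Target Z = [Thu 03:00, Fri 12:00].
Intermediaries M with M overlapped-by Z: A, E, S.
Via A — items with X after A: none.
Via E — items with X after E: V.
Via S — items with X after S: none.
Union: V.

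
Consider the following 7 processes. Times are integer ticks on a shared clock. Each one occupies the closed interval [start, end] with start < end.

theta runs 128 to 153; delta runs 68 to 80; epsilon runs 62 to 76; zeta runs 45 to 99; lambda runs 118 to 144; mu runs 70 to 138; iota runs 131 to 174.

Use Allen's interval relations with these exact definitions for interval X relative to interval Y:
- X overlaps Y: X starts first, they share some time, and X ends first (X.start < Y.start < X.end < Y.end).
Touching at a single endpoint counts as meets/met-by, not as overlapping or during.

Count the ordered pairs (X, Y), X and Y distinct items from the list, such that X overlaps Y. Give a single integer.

10

Checking all 42 ordered pairs for relation 'overlaps'; matching pairs in alphabetical order:
(delta, mu): delta overlaps mu ✓
(epsilon, delta): epsilon overlaps delta ✓
(epsilon, mu): epsilon overlaps mu ✓
(lambda, iota): lambda overlaps iota ✓
(lambda, theta): lambda overlaps theta ✓
(mu, iota): mu overlaps iota ✓
(mu, lambda): mu overlaps lambda ✓
(mu, theta): mu overlaps theta ✓
(theta, iota): theta overlaps iota ✓
(zeta, mu): zeta overlaps mu ✓
Count: 10.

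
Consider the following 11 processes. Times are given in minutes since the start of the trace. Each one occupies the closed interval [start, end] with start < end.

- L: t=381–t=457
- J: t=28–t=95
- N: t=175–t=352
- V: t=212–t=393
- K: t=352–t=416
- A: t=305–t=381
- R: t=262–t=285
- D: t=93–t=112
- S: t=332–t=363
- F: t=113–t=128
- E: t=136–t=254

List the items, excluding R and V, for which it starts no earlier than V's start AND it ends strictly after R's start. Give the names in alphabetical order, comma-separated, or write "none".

A, K, L, S

Conditions: its start is no earlier than V's start (X.start >= t=212) AND its end is strictly after R's start (X.end > t=262).
A: start t=305 >= t=212? ✓; end t=381 > t=262? ✓ → yes.
D: start t=93 >= t=212? ✗; end t=112 > t=262? ✗ → no.
E: start t=136 >= t=212? ✗; end t=254 > t=262? ✗ → no.
F: start t=113 >= t=212? ✗; end t=128 > t=262? ✗ → no.
J: start t=28 >= t=212? ✗; end t=95 > t=262? ✗ → no.
K: start t=352 >= t=212? ✓; end t=416 > t=262? ✓ → yes.
L: start t=381 >= t=212? ✓; end t=457 > t=262? ✓ → yes.
N: start t=175 >= t=212? ✗; end t=352 > t=262? ✓ → no.
S: start t=332 >= t=212? ✓; end t=363 > t=262? ✓ → yes.
Result: A, K, L, S.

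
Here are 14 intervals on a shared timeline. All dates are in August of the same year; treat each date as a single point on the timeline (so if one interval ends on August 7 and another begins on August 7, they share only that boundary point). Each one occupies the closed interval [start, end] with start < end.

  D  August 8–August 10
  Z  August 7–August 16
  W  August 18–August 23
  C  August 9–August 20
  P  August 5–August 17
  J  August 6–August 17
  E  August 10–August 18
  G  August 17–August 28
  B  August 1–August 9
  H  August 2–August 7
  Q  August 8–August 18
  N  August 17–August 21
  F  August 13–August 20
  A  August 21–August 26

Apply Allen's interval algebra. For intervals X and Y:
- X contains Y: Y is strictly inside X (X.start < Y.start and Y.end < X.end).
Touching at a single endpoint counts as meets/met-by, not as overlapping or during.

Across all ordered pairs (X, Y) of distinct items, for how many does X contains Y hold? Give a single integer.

Checking all 182 ordered pairs for relation 'contains'; matching pairs in alphabetical order:
(B, H): B contains H ✓
(C, E): C contains E ✓
(G, A): G contains A ✓
(G, W): G contains W ✓
(J, D): J contains D ✓
(J, Z): J contains Z ✓
(P, D): P contains D ✓
(P, Z): P contains Z ✓
(Z, D): Z contains D ✓
Count: 9.

9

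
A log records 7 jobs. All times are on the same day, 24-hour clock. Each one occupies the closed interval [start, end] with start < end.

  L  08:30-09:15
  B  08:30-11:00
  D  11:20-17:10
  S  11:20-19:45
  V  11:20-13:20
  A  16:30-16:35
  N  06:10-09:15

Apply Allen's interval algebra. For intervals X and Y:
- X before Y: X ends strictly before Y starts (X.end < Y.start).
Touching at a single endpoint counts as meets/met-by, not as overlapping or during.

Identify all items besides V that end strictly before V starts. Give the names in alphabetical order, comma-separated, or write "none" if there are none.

B, L, N

Target V = [11:20, 13:20].
A [16:30, 16:35] → after → no.
B [08:30, 11:00] → before → yes.
D [11:20, 17:10] → started-by → no.
L [08:30, 09:15] → before → yes.
N [06:10, 09:15] → before → yes.
S [11:20, 19:45] → started-by → no.
Result: B, L, N.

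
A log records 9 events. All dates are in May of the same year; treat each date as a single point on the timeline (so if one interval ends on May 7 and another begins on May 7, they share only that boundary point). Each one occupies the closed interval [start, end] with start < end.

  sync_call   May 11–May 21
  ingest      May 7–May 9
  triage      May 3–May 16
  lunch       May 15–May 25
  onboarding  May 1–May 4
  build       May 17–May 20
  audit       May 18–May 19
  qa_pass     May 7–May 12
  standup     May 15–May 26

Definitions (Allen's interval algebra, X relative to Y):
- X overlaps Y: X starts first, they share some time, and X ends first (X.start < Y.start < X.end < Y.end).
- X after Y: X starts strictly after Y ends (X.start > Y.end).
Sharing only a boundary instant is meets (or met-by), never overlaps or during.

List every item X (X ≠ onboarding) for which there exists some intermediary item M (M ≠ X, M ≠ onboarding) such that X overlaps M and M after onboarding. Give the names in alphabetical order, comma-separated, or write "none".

Target onboarding = [May 1, May 4].
Intermediaries M with M after onboarding: audit, build, ingest, lunch, qa_pass, standup, sync_call.
Via audit — items with X overlaps audit: none.
Via build — items with X overlaps build: none.
Via ingest — items with X overlaps ingest: none.
Via lunch — items with X overlaps lunch: sync_call, triage.
Via qa_pass — items with X overlaps qa_pass: none.
Via standup — items with X overlaps standup: sync_call, triage.
Via sync_call — items with X overlaps sync_call: qa_pass, triage.
Union: qa_pass, sync_call, triage.

qa_pass, sync_call, triage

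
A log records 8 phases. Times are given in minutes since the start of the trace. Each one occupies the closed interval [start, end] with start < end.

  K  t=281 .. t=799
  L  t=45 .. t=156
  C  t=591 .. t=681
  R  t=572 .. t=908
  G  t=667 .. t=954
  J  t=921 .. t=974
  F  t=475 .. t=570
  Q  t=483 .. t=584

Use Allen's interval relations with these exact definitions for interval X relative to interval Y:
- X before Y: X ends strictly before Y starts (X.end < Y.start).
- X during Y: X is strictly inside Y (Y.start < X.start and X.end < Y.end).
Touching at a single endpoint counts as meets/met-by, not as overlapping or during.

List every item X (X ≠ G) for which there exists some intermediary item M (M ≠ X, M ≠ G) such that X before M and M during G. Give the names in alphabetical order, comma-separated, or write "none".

Target G = [t=667, t=954].
Intermediaries M with M during G: none.
Union: none.

none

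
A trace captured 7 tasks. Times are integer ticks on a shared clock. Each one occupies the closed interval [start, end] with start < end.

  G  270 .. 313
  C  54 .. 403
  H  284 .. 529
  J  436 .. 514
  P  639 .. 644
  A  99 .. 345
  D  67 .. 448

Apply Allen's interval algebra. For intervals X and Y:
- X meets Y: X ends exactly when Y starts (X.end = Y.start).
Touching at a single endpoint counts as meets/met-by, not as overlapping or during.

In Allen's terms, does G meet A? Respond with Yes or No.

G = [270, 313], A = [99, 345].
Actual relation of G to A: during.
Asked whether 'meets' holds → No.

No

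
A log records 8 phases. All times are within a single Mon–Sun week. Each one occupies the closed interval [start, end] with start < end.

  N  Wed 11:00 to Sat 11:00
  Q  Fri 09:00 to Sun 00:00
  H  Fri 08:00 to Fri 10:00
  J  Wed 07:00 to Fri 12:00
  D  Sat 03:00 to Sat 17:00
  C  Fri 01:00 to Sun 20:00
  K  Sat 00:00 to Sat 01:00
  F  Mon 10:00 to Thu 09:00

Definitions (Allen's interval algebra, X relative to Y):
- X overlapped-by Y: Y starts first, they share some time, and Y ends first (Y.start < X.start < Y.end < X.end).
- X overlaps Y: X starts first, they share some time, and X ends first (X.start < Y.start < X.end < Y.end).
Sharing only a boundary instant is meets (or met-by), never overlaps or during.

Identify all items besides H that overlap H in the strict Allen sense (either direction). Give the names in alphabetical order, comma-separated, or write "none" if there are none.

Target H = [Fri 08:00, Fri 10:00].
C [Fri 01:00, Sun 20:00] → contains → no.
D [Sat 03:00, Sat 17:00] → after → no.
F [Mon 10:00, Thu 09:00] → before → no.
J [Wed 07:00, Fri 12:00] → contains → no.
K [Sat 00:00, Sat 01:00] → after → no.
N [Wed 11:00, Sat 11:00] → contains → no.
Q [Fri 09:00, Sun 00:00] → overlapped-by → yes.
Result: Q.

Q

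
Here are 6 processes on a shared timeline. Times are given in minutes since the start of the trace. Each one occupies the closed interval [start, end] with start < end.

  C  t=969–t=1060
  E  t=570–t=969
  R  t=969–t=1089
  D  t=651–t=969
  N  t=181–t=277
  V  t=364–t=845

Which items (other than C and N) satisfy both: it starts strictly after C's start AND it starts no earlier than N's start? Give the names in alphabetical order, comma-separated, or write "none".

none

Conditions: its start is strictly after C's start (X.start > t=969) AND its start is no earlier than N's start (X.start >= t=181).
D: start t=651 > t=969? ✗; start t=651 >= t=181? ✓ → no.
E: start t=570 > t=969? ✗; start t=570 >= t=181? ✓ → no.
R: start t=969 > t=969? ✗; start t=969 >= t=181? ✓ → no.
V: start t=364 > t=969? ✗; start t=364 >= t=181? ✓ → no.
Result: none.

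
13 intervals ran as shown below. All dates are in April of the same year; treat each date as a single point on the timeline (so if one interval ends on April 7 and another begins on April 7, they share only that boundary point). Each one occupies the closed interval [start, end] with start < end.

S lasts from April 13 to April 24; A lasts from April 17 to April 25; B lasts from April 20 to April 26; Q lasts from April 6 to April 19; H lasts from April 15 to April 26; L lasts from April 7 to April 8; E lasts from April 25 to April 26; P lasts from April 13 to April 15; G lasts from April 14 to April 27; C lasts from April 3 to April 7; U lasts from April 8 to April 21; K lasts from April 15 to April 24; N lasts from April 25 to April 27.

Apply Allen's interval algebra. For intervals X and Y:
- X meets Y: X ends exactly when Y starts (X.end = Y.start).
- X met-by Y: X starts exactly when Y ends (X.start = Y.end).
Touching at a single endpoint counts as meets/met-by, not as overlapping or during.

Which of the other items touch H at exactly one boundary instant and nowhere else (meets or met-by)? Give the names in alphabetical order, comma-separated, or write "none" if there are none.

P

Target H = [April 15, April 26].
A [April 17, April 25] → during → no.
B [April 20, April 26] → finishes → no.
C [April 3, April 7] → before → no.
E [April 25, April 26] → finishes → no.
G [April 14, April 27] → contains → no.
K [April 15, April 24] → starts → no.
L [April 7, April 8] → before → no.
N [April 25, April 27] → overlapped-by → no.
P [April 13, April 15] → meets → yes.
Q [April 6, April 19] → overlaps → no.
S [April 13, April 24] → overlaps → no.
U [April 8, April 21] → overlaps → no.
Result: P.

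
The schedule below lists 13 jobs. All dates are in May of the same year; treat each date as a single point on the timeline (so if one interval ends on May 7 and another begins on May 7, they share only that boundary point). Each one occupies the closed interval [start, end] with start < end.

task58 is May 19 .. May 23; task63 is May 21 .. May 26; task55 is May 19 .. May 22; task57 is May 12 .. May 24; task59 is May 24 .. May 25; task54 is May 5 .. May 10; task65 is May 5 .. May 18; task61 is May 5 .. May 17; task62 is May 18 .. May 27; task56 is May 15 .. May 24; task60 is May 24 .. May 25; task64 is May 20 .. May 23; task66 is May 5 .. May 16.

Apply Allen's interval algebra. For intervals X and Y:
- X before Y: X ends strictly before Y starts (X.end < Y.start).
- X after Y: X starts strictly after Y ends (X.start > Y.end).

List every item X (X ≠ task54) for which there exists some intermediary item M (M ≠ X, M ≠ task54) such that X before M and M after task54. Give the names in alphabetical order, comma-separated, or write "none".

task55, task58, task61, task64, task65, task66

Target task54 = [May 5, May 10].
Intermediaries M with M after task54: task55, task56, task57, task58, task59, task60, task62, task63, task64.
Via task55 — items with X before task55: task61, task65, task66.
Via task56 — items with X before task56: none.
Via task57 — items with X before task57: none.
Via task58 — items with X before task58: task61, task65, task66.
Via task59 — items with X before task59: task55, task58, task61, task64, task65, task66.
Via task60 — items with X before task60: task55, task58, task61, task64, task65, task66.
Via task62 — items with X before task62: task61, task66.
Via task63 — items with X before task63: task61, task65, task66.
Via task64 — items with X before task64: task61, task65, task66.
Union: task55, task58, task61, task64, task65, task66.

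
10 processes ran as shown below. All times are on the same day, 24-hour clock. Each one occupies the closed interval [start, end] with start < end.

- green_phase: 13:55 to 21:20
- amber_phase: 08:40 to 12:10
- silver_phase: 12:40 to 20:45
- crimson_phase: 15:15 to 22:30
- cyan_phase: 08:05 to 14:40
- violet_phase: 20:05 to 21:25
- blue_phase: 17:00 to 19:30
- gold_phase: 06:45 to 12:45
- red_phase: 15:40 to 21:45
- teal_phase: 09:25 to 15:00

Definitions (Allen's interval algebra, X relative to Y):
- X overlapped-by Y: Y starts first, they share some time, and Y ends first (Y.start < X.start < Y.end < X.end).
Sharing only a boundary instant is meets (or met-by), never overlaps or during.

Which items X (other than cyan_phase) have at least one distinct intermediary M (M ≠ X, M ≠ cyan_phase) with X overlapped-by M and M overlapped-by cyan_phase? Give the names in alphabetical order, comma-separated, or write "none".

crimson_phase, green_phase, red_phase, silver_phase, violet_phase

Target cyan_phase = [08:05, 14:40].
Intermediaries M with M overlapped-by cyan_phase: green_phase, silver_phase, teal_phase.
Via green_phase — items with X overlapped-by green_phase: crimson_phase, red_phase, violet_phase.
Via silver_phase — items with X overlapped-by silver_phase: crimson_phase, green_phase, red_phase, violet_phase.
Via teal_phase — items with X overlapped-by teal_phase: green_phase, silver_phase.
Union: crimson_phase, green_phase, red_phase, silver_phase, violet_phase.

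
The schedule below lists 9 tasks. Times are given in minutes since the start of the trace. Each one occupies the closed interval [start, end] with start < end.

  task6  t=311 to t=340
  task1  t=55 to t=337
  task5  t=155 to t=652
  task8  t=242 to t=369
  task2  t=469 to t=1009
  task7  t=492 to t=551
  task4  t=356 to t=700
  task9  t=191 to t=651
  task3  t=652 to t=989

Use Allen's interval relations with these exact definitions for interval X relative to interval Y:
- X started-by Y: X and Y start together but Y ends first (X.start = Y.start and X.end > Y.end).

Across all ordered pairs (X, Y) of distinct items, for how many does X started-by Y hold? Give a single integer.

0

Checking all 72 ordered pairs for relation 'started-by'; matching pairs in alphabetical order:
No pair satisfies it.
Count: 0.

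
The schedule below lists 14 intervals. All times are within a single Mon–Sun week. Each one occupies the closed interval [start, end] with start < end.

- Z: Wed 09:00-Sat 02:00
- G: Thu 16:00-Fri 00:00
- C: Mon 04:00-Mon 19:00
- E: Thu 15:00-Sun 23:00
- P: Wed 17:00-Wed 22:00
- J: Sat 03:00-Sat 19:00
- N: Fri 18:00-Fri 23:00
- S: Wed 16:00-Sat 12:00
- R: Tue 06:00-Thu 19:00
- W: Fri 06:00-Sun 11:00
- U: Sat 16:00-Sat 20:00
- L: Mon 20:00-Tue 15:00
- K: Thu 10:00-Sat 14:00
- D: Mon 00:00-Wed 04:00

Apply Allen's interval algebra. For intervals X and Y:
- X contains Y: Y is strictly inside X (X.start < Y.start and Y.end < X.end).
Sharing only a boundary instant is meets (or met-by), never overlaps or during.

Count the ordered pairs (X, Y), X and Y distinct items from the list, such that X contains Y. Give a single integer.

19

Checking all 182 ordered pairs for relation 'contains'; matching pairs in alphabetical order:
(D, C): D contains C ✓
(D, L): D contains L ✓
(E, G): E contains G ✓
(E, J): E contains J ✓
(E, N): E contains N ✓
(E, U): E contains U ✓
(E, W): E contains W ✓
(K, G): K contains G ✓
(K, N): K contains N ✓
(R, P): R contains P ✓
(S, G): S contains G ✓
(S, N): S contains N ✓
(S, P): S contains P ✓
(W, J): W contains J ✓
(W, N): W contains N ✓
(W, U): W contains U ✓
(Z, G): Z contains G ✓
(Z, N): Z contains N ✓
(Z, P): Z contains P ✓
Count: 19.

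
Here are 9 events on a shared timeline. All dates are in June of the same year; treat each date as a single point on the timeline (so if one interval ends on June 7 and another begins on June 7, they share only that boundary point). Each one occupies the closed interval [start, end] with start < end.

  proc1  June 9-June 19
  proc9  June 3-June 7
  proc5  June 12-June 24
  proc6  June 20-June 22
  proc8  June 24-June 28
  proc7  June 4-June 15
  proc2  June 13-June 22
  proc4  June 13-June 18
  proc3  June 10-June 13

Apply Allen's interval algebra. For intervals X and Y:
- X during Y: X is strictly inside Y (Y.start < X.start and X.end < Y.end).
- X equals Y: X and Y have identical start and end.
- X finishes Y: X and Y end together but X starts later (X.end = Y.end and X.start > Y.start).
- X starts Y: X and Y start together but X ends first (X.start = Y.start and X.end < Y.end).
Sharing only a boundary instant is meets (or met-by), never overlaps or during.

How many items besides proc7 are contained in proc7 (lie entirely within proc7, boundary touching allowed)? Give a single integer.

Target proc7 = [June 4, June 15].
proc1 [June 9, June 19] → overlapped-by → no.
proc2 [June 13, June 22] → overlapped-by → no.
proc3 [June 10, June 13] → during → counts.
proc4 [June 13, June 18] → overlapped-by → no.
proc5 [June 12, June 24] → overlapped-by → no.
proc6 [June 20, June 22] → after → no.
proc8 [June 24, June 28] → after → no.
proc9 [June 3, June 7] → overlaps → no.
Total: 1.

1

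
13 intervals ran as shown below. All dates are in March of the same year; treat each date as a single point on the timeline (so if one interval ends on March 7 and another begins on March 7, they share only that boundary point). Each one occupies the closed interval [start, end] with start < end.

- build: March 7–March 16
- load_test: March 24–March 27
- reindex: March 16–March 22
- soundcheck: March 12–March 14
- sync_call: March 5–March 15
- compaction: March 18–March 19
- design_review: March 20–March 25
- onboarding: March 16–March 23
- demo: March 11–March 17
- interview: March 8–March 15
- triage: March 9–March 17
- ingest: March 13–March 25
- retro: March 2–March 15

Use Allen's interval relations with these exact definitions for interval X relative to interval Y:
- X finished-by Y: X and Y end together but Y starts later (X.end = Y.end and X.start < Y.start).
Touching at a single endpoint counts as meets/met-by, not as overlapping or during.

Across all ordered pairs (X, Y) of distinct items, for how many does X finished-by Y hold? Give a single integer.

Checking all 156 ordered pairs for relation 'finished-by'; matching pairs in alphabetical order:
(ingest, design_review): ingest finished-by design_review ✓
(retro, interview): retro finished-by interview ✓
(retro, sync_call): retro finished-by sync_call ✓
(sync_call, interview): sync_call finished-by interview ✓
(triage, demo): triage finished-by demo ✓
Count: 5.

5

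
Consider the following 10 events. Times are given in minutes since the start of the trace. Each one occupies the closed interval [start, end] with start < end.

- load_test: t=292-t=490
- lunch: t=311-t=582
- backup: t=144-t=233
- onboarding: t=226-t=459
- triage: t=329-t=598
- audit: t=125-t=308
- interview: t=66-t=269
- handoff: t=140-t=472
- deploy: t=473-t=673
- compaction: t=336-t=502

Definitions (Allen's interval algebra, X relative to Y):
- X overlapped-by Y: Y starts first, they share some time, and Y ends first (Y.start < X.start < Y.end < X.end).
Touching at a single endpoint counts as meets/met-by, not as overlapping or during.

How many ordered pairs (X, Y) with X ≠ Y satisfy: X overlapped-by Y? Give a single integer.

23

Checking all 90 ordered pairs for relation 'overlapped-by'; matching pairs in alphabetical order:
(audit, interview): audit overlapped-by interview ✓
(compaction, handoff): compaction overlapped-by handoff ✓
(compaction, load_test): compaction overlapped-by load_test ✓
(compaction, onboarding): compaction overlapped-by onboarding ✓
(deploy, compaction): deploy overlapped-by compaction ✓
(deploy, load_test): deploy overlapped-by load_test ✓
(deploy, lunch): deploy overlapped-by lunch ✓
(deploy, triage): deploy overlapped-by triage ✓
(handoff, audit): handoff overlapped-by audit ✓
(handoff, interview): handoff overlapped-by interview ✓
(load_test, audit): load_test overlapped-by audit ✓
(load_test, handoff): load_test overlapped-by handoff ✓
(load_test, onboarding): load_test overlapped-by onboarding ✓
(lunch, handoff): lunch overlapped-by handoff ✓
(lunch, load_test): lunch overlapped-by load_test ✓
(lunch, onboarding): lunch overlapped-by onboarding ✓
(onboarding, audit): onboarding overlapped-by audit ✓
(onboarding, backup): onboarding overlapped-by backup ✓
(onboarding, interview): onboarding overlapped-by interview ✓
(triage, handoff): triage overlapped-by handoff ✓
(triage, load_test): triage overlapped-by load_test ✓
(triage, lunch): triage overlapped-by lunch ✓
(triage, onboarding): triage overlapped-by onboarding ✓
Count: 23.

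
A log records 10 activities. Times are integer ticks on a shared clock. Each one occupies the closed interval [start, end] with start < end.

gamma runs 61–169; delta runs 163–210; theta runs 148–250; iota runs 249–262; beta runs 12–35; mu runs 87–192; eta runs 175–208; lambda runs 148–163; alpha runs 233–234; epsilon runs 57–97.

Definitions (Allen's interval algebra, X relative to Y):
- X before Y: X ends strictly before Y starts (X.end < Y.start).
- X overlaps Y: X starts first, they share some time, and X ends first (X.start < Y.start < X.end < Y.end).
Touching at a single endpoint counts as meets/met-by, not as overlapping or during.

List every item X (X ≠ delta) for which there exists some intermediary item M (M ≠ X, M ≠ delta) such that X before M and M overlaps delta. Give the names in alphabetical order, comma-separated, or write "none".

Target delta = [163, 210].
Intermediaries M with M overlaps delta: gamma, mu.
Via gamma — items with X before gamma: beta.
Via mu — items with X before mu: beta.
Union: beta.

beta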